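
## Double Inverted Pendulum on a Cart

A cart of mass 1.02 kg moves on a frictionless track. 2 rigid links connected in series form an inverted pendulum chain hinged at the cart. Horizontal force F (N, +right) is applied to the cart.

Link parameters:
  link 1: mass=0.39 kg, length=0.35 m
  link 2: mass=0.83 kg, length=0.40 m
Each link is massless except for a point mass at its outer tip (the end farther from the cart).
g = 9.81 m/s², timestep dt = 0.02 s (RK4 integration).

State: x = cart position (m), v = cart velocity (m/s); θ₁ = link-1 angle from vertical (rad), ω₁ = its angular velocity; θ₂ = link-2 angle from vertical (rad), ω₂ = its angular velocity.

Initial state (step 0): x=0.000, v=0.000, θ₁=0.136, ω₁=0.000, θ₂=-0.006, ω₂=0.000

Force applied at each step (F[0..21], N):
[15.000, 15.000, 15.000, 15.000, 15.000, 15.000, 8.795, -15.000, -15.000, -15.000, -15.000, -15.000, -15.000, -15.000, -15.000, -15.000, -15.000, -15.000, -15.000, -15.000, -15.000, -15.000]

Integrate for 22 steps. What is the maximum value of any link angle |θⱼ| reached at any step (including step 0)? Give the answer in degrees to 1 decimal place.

apply F[0]=+15.000 → step 1: x=0.003, v=0.259, θ₁=0.131, ω₁=-0.472, θ₂=-0.008, ω₂=-0.241
apply F[1]=+15.000 → step 2: x=0.010, v=0.521, θ₁=0.117, ω₁=-0.970, θ₂=-0.016, ω₂=-0.470
apply F[2]=+15.000 → step 3: x=0.023, v=0.790, θ₁=0.092, ω₁=-1.519, θ₂=-0.027, ω₂=-0.671
apply F[3]=+15.000 → step 4: x=0.042, v=1.067, θ₁=0.056, ω₁=-2.147, θ₂=-0.042, ω₂=-0.829
apply F[4]=+15.000 → step 5: x=0.066, v=1.355, θ₁=0.006, ω₁=-2.874, θ₂=-0.060, ω₂=-0.929
apply F[5]=+15.000 → step 6: x=0.096, v=1.652, θ₁=-0.060, ω₁=-3.708, θ₂=-0.079, ω₂=-0.968
apply F[6]=+8.795 → step 7: x=0.131, v=1.831, θ₁=-0.140, ω₁=-4.275, θ₂=-0.098, ω₂=-0.965
apply F[7]=-15.000 → step 8: x=0.165, v=1.564, θ₁=-0.219, ω₁=-3.680, θ₂=-0.117, ω₂=-0.892
apply F[8]=-15.000 → step 9: x=0.194, v=1.318, θ₁=-0.288, ω₁=-3.262, θ₂=-0.133, ω₂=-0.732
apply F[9]=-15.000 → step 10: x=0.218, v=1.090, θ₁=-0.351, ω₁=-3.007, θ₂=-0.146, ω₂=-0.486
apply F[10]=-15.000 → step 11: x=0.238, v=0.876, θ₁=-0.409, ω₁=-2.890, θ₂=-0.152, ω₂=-0.164
apply F[11]=-15.000 → step 12: x=0.253, v=0.671, θ₁=-0.467, ω₁=-2.888, θ₂=-0.152, ω₂=0.225
apply F[12]=-15.000 → step 13: x=0.264, v=0.471, θ₁=-0.525, ω₁=-2.974, θ₂=-0.143, ω₂=0.666
apply F[13]=-15.000 → step 14: x=0.272, v=0.272, θ₁=-0.586, ω₁=-3.119, θ₂=-0.125, ω₂=1.144
apply F[14]=-15.000 → step 15: x=0.275, v=0.068, θ₁=-0.650, ω₁=-3.292, θ₂=-0.097, ω₂=1.640
apply F[15]=-15.000 → step 16: x=0.275, v=-0.141, θ₁=-0.718, ω₁=-3.468, θ₂=-0.059, ω₂=2.136
apply F[16]=-15.000 → step 17: x=0.270, v=-0.359, θ₁=-0.789, ω₁=-3.623, θ₂=-0.012, ω₂=2.618
apply F[17]=-15.000 → step 18: x=0.260, v=-0.583, θ₁=-0.863, ω₁=-3.745, θ₂=0.045, ω₂=3.081
apply F[18]=-15.000 → step 19: x=0.246, v=-0.813, θ₁=-0.939, ω₁=-3.828, θ₂=0.111, ω₂=3.524
apply F[19]=-15.000 → step 20: x=0.228, v=-1.046, θ₁=-1.016, ω₁=-3.867, θ₂=0.186, ω₂=3.955
apply F[20]=-15.000 → step 21: x=0.204, v=-1.281, θ₁=-1.093, ω₁=-3.859, θ₂=0.270, ω₂=4.385
apply F[21]=-15.000 → step 22: x=0.176, v=-1.513, θ₁=-1.170, ω₁=-3.799, θ₂=0.362, ω₂=4.828
Max |angle| over trajectory = 1.170 rad = 67.0°.

Answer: 67.0°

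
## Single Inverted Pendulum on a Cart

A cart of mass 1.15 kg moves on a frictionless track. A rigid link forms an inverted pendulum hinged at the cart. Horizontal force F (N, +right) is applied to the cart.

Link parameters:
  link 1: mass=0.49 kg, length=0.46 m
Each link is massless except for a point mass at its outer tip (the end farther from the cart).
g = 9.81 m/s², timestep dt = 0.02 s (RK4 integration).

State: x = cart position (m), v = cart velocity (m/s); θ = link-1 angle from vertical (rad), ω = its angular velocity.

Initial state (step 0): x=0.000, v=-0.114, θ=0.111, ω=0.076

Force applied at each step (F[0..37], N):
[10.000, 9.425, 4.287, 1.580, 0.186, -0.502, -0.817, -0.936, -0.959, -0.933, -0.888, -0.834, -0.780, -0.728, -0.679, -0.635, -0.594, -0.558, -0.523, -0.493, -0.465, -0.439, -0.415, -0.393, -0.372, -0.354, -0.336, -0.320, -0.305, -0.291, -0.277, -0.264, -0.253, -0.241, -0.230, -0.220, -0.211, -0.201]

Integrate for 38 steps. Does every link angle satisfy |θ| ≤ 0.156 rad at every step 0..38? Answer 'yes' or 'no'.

apply F[0]=+10.000 → step 1: x=-0.001, v=0.050, θ=0.109, ω=-0.231
apply F[1]=+9.425 → step 2: x=0.002, v=0.204, θ=0.102, ω=-0.520
apply F[2]=+4.287 → step 3: x=0.007, v=0.271, θ=0.091, ω=-0.622
apply F[3]=+1.580 → step 4: x=0.012, v=0.291, θ=0.078, ω=-0.631
apply F[4]=+0.186 → step 5: x=0.018, v=0.289, θ=0.066, ω=-0.594
apply F[5]=-0.502 → step 6: x=0.024, v=0.275, θ=0.054, ω=-0.539
apply F[6]=-0.817 → step 7: x=0.029, v=0.257, θ=0.044, ω=-0.479
apply F[7]=-0.936 → step 8: x=0.034, v=0.237, θ=0.035, ω=-0.419
apply F[8]=-0.959 → step 9: x=0.038, v=0.218, θ=0.028, ω=-0.364
apply F[9]=-0.933 → step 10: x=0.043, v=0.200, θ=0.021, ω=-0.314
apply F[10]=-0.888 → step 11: x=0.046, v=0.183, θ=0.015, ω=-0.270
apply F[11]=-0.834 → step 12: x=0.050, v=0.167, θ=0.010, ω=-0.231
apply F[12]=-0.780 → step 13: x=0.053, v=0.153, θ=0.006, ω=-0.197
apply F[13]=-0.728 → step 14: x=0.056, v=0.140, θ=0.002, ω=-0.167
apply F[14]=-0.679 → step 15: x=0.059, v=0.128, θ=-0.001, ω=-0.141
apply F[15]=-0.635 → step 16: x=0.061, v=0.117, θ=-0.004, ω=-0.118
apply F[16]=-0.594 → step 17: x=0.064, v=0.107, θ=-0.006, ω=-0.099
apply F[17]=-0.558 → step 18: x=0.066, v=0.098, θ=-0.008, ω=-0.082
apply F[18]=-0.523 → step 19: x=0.067, v=0.090, θ=-0.009, ω=-0.067
apply F[19]=-0.493 → step 20: x=0.069, v=0.082, θ=-0.010, ω=-0.054
apply F[20]=-0.465 → step 21: x=0.071, v=0.075, θ=-0.011, ω=-0.043
apply F[21]=-0.439 → step 22: x=0.072, v=0.068, θ=-0.012, ω=-0.034
apply F[22]=-0.415 → step 23: x=0.073, v=0.062, θ=-0.013, ω=-0.026
apply F[23]=-0.393 → step 24: x=0.075, v=0.056, θ=-0.013, ω=-0.019
apply F[24]=-0.372 → step 25: x=0.076, v=0.051, θ=-0.013, ω=-0.013
apply F[25]=-0.354 → step 26: x=0.077, v=0.046, θ=-0.014, ω=-0.007
apply F[26]=-0.336 → step 27: x=0.078, v=0.041, θ=-0.014, ω=-0.003
apply F[27]=-0.320 → step 28: x=0.078, v=0.037, θ=-0.014, ω=0.001
apply F[28]=-0.305 → step 29: x=0.079, v=0.033, θ=-0.014, ω=0.004
apply F[29]=-0.291 → step 30: x=0.080, v=0.029, θ=-0.014, ω=0.007
apply F[30]=-0.277 → step 31: x=0.080, v=0.025, θ=-0.013, ω=0.009
apply F[31]=-0.264 → step 32: x=0.081, v=0.022, θ=-0.013, ω=0.011
apply F[32]=-0.253 → step 33: x=0.081, v=0.018, θ=-0.013, ω=0.012
apply F[33]=-0.241 → step 34: x=0.081, v=0.015, θ=-0.013, ω=0.013
apply F[34]=-0.230 → step 35: x=0.082, v=0.012, θ=-0.012, ω=0.014
apply F[35]=-0.220 → step 36: x=0.082, v=0.009, θ=-0.012, ω=0.015
apply F[36]=-0.211 → step 37: x=0.082, v=0.007, θ=-0.012, ω=0.016
apply F[37]=-0.201 → step 38: x=0.082, v=0.004, θ=-0.012, ω=0.016
Max |angle| over trajectory = 0.111 rad; bound = 0.156 → within bound.

Answer: yes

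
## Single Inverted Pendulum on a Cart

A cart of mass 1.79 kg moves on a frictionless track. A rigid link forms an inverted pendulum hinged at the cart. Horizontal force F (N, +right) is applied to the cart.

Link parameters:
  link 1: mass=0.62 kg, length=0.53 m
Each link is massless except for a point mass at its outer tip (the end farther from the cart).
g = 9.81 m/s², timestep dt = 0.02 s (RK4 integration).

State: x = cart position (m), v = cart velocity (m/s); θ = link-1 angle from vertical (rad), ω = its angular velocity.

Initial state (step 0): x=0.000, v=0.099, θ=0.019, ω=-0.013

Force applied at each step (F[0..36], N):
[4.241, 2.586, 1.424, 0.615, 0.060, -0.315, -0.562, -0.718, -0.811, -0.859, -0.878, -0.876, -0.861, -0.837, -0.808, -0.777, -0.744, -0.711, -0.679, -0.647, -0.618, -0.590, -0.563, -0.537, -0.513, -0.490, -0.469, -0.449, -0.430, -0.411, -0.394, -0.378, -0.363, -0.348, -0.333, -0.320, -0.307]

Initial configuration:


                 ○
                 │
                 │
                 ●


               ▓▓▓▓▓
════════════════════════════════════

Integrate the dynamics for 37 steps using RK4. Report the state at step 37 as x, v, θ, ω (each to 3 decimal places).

Answer: x=0.073, v=0.014, θ=-0.013, ω=0.019

Derivation:
apply F[0]=+4.241 → step 1: x=0.002, v=0.145, θ=0.018, ω=-0.093
apply F[1]=+2.586 → step 2: x=0.006, v=0.173, θ=0.016, ω=-0.139
apply F[2]=+1.424 → step 3: x=0.009, v=0.188, θ=0.013, ω=-0.162
apply F[3]=+0.615 → step 4: x=0.013, v=0.194, θ=0.009, ω=-0.170
apply F[4]=+0.060 → step 5: x=0.017, v=0.194, θ=0.006, ω=-0.167
apply F[5]=-0.315 → step 6: x=0.021, v=0.190, θ=0.003, ω=-0.158
apply F[6]=-0.562 → step 7: x=0.025, v=0.184, θ=-0.000, ω=-0.146
apply F[7]=-0.718 → step 8: x=0.028, v=0.176, θ=-0.003, ω=-0.132
apply F[8]=-0.811 → step 9: x=0.032, v=0.167, θ=-0.006, ω=-0.117
apply F[9]=-0.859 → step 10: x=0.035, v=0.158, θ=-0.008, ω=-0.102
apply F[10]=-0.878 → step 11: x=0.038, v=0.149, θ=-0.010, ω=-0.088
apply F[11]=-0.876 → step 12: x=0.041, v=0.140, θ=-0.011, ω=-0.075
apply F[12]=-0.861 → step 13: x=0.043, v=0.131, θ=-0.013, ω=-0.063
apply F[13]=-0.837 → step 14: x=0.046, v=0.123, θ=-0.014, ω=-0.052
apply F[14]=-0.808 → step 15: x=0.048, v=0.115, θ=-0.015, ω=-0.042
apply F[15]=-0.777 → step 16: x=0.051, v=0.107, θ=-0.016, ω=-0.033
apply F[16]=-0.744 → step 17: x=0.053, v=0.100, θ=-0.016, ω=-0.025
apply F[17]=-0.711 → step 18: x=0.055, v=0.093, θ=-0.017, ω=-0.018
apply F[18]=-0.679 → step 19: x=0.056, v=0.086, θ=-0.017, ω=-0.012
apply F[19]=-0.647 → step 20: x=0.058, v=0.080, θ=-0.017, ω=-0.007
apply F[20]=-0.618 → step 21: x=0.060, v=0.075, θ=-0.017, ω=-0.003
apply F[21]=-0.590 → step 22: x=0.061, v=0.069, θ=-0.017, ω=0.001
apply F[22]=-0.563 → step 23: x=0.062, v=0.064, θ=-0.017, ω=0.005
apply F[23]=-0.537 → step 24: x=0.064, v=0.059, θ=-0.017, ω=0.008
apply F[24]=-0.513 → step 25: x=0.065, v=0.055, θ=-0.017, ω=0.010
apply F[25]=-0.490 → step 26: x=0.066, v=0.050, θ=-0.017, ω=0.012
apply F[26]=-0.469 → step 27: x=0.067, v=0.046, θ=-0.016, ω=0.014
apply F[27]=-0.449 → step 28: x=0.068, v=0.042, θ=-0.016, ω=0.015
apply F[28]=-0.430 → step 29: x=0.068, v=0.038, θ=-0.016, ω=0.016
apply F[29]=-0.411 → step 30: x=0.069, v=0.035, θ=-0.015, ω=0.017
apply F[30]=-0.394 → step 31: x=0.070, v=0.032, θ=-0.015, ω=0.018
apply F[31]=-0.378 → step 32: x=0.070, v=0.028, θ=-0.015, ω=0.018
apply F[32]=-0.363 → step 33: x=0.071, v=0.025, θ=-0.014, ω=0.019
apply F[33]=-0.348 → step 34: x=0.071, v=0.022, θ=-0.014, ω=0.019
apply F[34]=-0.333 → step 35: x=0.072, v=0.020, θ=-0.014, ω=0.019
apply F[35]=-0.320 → step 36: x=0.072, v=0.017, θ=-0.013, ω=0.019
apply F[36]=-0.307 → step 37: x=0.073, v=0.014, θ=-0.013, ω=0.019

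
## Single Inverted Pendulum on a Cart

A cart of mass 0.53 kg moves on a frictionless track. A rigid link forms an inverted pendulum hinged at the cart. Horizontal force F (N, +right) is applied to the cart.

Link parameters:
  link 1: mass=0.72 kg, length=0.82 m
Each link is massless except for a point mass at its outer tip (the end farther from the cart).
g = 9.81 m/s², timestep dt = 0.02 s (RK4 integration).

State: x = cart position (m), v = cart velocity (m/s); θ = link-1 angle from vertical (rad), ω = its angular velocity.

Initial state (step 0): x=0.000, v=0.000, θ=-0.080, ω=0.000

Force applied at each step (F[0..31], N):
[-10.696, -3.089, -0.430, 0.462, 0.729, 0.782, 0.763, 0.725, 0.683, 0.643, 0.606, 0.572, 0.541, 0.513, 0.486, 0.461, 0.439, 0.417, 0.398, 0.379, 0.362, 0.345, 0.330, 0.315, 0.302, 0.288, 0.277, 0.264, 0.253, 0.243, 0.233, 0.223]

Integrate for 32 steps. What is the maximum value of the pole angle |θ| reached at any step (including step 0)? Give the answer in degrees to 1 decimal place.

apply F[0]=-10.696 → step 1: x=-0.004, v=-0.380, θ=-0.076, ω=0.443
apply F[1]=-3.089 → step 2: x=-0.012, v=-0.477, θ=-0.066, ω=0.545
apply F[2]=-0.430 → step 3: x=-0.022, v=-0.478, θ=-0.055, ω=0.531
apply F[3]=+0.462 → step 4: x=-0.031, v=-0.447, θ=-0.045, ω=0.482
apply F[4]=+0.729 → step 5: x=-0.040, v=-0.410, θ=-0.036, ω=0.426
apply F[5]=+0.782 → step 6: x=-0.048, v=-0.372, θ=-0.028, ω=0.372
apply F[6]=+0.763 → step 7: x=-0.055, v=-0.337, θ=-0.021, ω=0.324
apply F[7]=+0.725 → step 8: x=-0.061, v=-0.305, θ=-0.015, ω=0.280
apply F[8]=+0.683 → step 9: x=-0.067, v=-0.276, θ=-0.010, ω=0.242
apply F[9]=+0.643 → step 10: x=-0.072, v=-0.249, θ=-0.005, ω=0.209
apply F[10]=+0.606 → step 11: x=-0.077, v=-0.226, θ=-0.001, ω=0.179
apply F[11]=+0.572 → step 12: x=-0.081, v=-0.204, θ=0.002, ω=0.153
apply F[12]=+0.541 → step 13: x=-0.085, v=-0.185, θ=0.005, ω=0.130
apply F[13]=+0.513 → step 14: x=-0.089, v=-0.167, θ=0.007, ω=0.110
apply F[14]=+0.486 → step 15: x=-0.092, v=-0.151, θ=0.009, ω=0.092
apply F[15]=+0.461 → step 16: x=-0.095, v=-0.136, θ=0.011, ω=0.077
apply F[16]=+0.439 → step 17: x=-0.097, v=-0.123, θ=0.012, ω=0.063
apply F[17]=+0.417 → step 18: x=-0.099, v=-0.111, θ=0.014, ω=0.051
apply F[18]=+0.398 → step 19: x=-0.102, v=-0.099, θ=0.014, ω=0.041
apply F[19]=+0.379 → step 20: x=-0.103, v=-0.089, θ=0.015, ω=0.032
apply F[20]=+0.362 → step 21: x=-0.105, v=-0.079, θ=0.016, ω=0.024
apply F[21]=+0.345 → step 22: x=-0.107, v=-0.071, θ=0.016, ω=0.017
apply F[22]=+0.330 → step 23: x=-0.108, v=-0.063, θ=0.016, ω=0.011
apply F[23]=+0.315 → step 24: x=-0.109, v=-0.055, θ=0.017, ω=0.006
apply F[24]=+0.302 → step 25: x=-0.110, v=-0.048, θ=0.017, ω=0.002
apply F[25]=+0.288 → step 26: x=-0.111, v=-0.042, θ=0.017, ω=-0.002
apply F[26]=+0.277 → step 27: x=-0.112, v=-0.036, θ=0.017, ω=-0.006
apply F[27]=+0.264 → step 28: x=-0.113, v=-0.030, θ=0.017, ω=-0.008
apply F[28]=+0.253 → step 29: x=-0.113, v=-0.025, θ=0.016, ω=-0.011
apply F[29]=+0.243 → step 30: x=-0.114, v=-0.020, θ=0.016, ω=-0.013
apply F[30]=+0.233 → step 31: x=-0.114, v=-0.016, θ=0.016, ω=-0.014
apply F[31]=+0.223 → step 32: x=-0.114, v=-0.011, θ=0.016, ω=-0.016
Max |angle| over trajectory = 0.080 rad = 4.6°.

Answer: 4.6°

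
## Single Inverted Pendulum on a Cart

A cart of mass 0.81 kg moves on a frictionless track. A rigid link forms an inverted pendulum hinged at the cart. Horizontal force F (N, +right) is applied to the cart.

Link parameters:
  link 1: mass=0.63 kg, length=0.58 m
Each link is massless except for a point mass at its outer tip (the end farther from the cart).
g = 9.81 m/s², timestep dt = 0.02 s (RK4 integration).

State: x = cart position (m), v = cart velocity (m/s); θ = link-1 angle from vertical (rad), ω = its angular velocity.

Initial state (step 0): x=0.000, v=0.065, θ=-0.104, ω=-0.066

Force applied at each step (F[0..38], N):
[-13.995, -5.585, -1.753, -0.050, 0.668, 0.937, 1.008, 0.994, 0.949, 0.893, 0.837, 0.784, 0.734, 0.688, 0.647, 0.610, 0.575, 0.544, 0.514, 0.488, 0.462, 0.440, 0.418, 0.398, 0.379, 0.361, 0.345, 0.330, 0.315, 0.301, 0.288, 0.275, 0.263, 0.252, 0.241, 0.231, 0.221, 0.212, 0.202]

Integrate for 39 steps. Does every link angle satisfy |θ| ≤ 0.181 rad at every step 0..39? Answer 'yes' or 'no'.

Answer: yes

Derivation:
apply F[0]=-13.995 → step 1: x=-0.002, v=-0.262, θ=-0.100, ω=0.461
apply F[1]=-5.585 → step 2: x=-0.008, v=-0.385, θ=-0.089, ω=0.640
apply F[2]=-1.753 → step 3: x=-0.016, v=-0.416, θ=-0.076, ω=0.665
apply F[3]=-0.050 → step 4: x=-0.025, v=-0.407, θ=-0.063, ω=0.626
apply F[4]=+0.668 → step 5: x=-0.033, v=-0.382, θ=-0.051, ω=0.563
apply F[5]=+0.937 → step 6: x=-0.040, v=-0.352, θ=-0.041, ω=0.496
apply F[6]=+1.008 → step 7: x=-0.047, v=-0.322, θ=-0.031, ω=0.432
apply F[7]=+0.994 → step 8: x=-0.053, v=-0.293, θ=-0.023, ω=0.373
apply F[8]=+0.949 → step 9: x=-0.058, v=-0.267, θ=-0.016, ω=0.321
apply F[9]=+0.893 → step 10: x=-0.063, v=-0.243, θ=-0.010, ω=0.275
apply F[10]=+0.837 → step 11: x=-0.068, v=-0.221, θ=-0.005, ω=0.235
apply F[11]=+0.784 → step 12: x=-0.072, v=-0.201, θ=-0.001, ω=0.200
apply F[12]=+0.734 → step 13: x=-0.076, v=-0.183, θ=0.003, ω=0.169
apply F[13]=+0.688 → step 14: x=-0.080, v=-0.167, θ=0.006, ω=0.142
apply F[14]=+0.647 → step 15: x=-0.083, v=-0.152, θ=0.008, ω=0.119
apply F[15]=+0.610 → step 16: x=-0.086, v=-0.138, θ=0.011, ω=0.099
apply F[16]=+0.575 → step 17: x=-0.088, v=-0.126, θ=0.012, ω=0.081
apply F[17]=+0.544 → step 18: x=-0.091, v=-0.114, θ=0.014, ω=0.066
apply F[18]=+0.514 → step 19: x=-0.093, v=-0.104, θ=0.015, ω=0.052
apply F[19]=+0.488 → step 20: x=-0.095, v=-0.094, θ=0.016, ω=0.041
apply F[20]=+0.462 → step 21: x=-0.097, v=-0.085, θ=0.017, ω=0.031
apply F[21]=+0.440 → step 22: x=-0.098, v=-0.077, θ=0.017, ω=0.022
apply F[22]=+0.418 → step 23: x=-0.100, v=-0.069, θ=0.018, ω=0.015
apply F[23]=+0.398 → step 24: x=-0.101, v=-0.062, θ=0.018, ω=0.009
apply F[24]=+0.379 → step 25: x=-0.102, v=-0.056, θ=0.018, ω=0.003
apply F[25]=+0.361 → step 26: x=-0.103, v=-0.049, θ=0.018, ω=-0.001
apply F[26]=+0.345 → step 27: x=-0.104, v=-0.044, θ=0.018, ω=-0.005
apply F[27]=+0.330 → step 28: x=-0.105, v=-0.038, θ=0.018, ω=-0.009
apply F[28]=+0.315 → step 29: x=-0.106, v=-0.033, θ=0.018, ω=-0.011
apply F[29]=+0.301 → step 30: x=-0.106, v=-0.028, θ=0.017, ω=-0.014
apply F[30]=+0.288 → step 31: x=-0.107, v=-0.024, θ=0.017, ω=-0.016
apply F[31]=+0.275 → step 32: x=-0.107, v=-0.020, θ=0.017, ω=-0.017
apply F[32]=+0.263 → step 33: x=-0.108, v=-0.016, θ=0.016, ω=-0.019
apply F[33]=+0.252 → step 34: x=-0.108, v=-0.012, θ=0.016, ω=-0.020
apply F[34]=+0.241 → step 35: x=-0.108, v=-0.008, θ=0.015, ω=-0.020
apply F[35]=+0.231 → step 36: x=-0.108, v=-0.005, θ=0.015, ω=-0.021
apply F[36]=+0.221 → step 37: x=-0.108, v=-0.002, θ=0.015, ω=-0.022
apply F[37]=+0.212 → step 38: x=-0.108, v=0.001, θ=0.014, ω=-0.022
apply F[38]=+0.202 → step 39: x=-0.108, v=0.004, θ=0.014, ω=-0.022
Max |angle| over trajectory = 0.104 rad; bound = 0.181 → within bound.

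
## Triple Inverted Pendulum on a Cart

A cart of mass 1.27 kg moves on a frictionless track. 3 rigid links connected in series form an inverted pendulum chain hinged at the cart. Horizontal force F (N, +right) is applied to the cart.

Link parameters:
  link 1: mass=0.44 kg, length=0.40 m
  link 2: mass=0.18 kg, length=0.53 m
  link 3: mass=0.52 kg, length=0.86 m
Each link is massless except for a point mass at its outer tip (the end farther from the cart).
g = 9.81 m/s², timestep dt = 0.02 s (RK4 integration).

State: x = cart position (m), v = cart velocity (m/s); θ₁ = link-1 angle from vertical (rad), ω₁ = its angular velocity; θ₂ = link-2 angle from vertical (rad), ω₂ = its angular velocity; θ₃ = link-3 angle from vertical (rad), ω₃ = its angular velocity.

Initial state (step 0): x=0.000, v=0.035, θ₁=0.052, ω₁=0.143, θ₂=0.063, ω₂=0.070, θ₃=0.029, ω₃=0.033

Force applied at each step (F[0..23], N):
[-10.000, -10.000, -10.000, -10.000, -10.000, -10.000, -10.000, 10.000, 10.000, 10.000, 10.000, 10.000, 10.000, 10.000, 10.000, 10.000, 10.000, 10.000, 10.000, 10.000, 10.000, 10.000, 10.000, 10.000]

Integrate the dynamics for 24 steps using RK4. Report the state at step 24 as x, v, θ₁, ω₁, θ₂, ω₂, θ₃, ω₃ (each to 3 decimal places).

Answer: x=-0.073, v=1.668, θ₁=2.100, ω₁=9.307, θ₂=-0.085, ω₂=1.173, θ₃=-0.070, ω₃=-0.267

Derivation:
apply F[0]=-10.000 → step 1: x=-0.001, v=-0.132, θ₁=0.059, ω₁=0.579, θ₂=0.065, ω₂=0.113, θ₃=0.029, ω₃=0.004
apply F[1]=-10.000 → step 2: x=-0.005, v=-0.300, θ₁=0.075, ω₁=1.031, θ₂=0.067, ω₂=0.148, θ₃=0.029, ω₃=-0.026
apply F[2]=-10.000 → step 3: x=-0.013, v=-0.470, θ₁=0.101, ω₁=1.511, θ₂=0.071, ω₂=0.170, θ₃=0.028, ω₃=-0.056
apply F[3]=-10.000 → step 4: x=-0.024, v=-0.643, θ₁=0.136, ω₁=2.024, θ₂=0.074, ω₂=0.174, θ₃=0.027, ω₃=-0.086
apply F[4]=-10.000 → step 5: x=-0.039, v=-0.818, θ₁=0.182, ω₁=2.571, θ₂=0.078, ω₂=0.158, θ₃=0.025, ω₃=-0.113
apply F[5]=-10.000 → step 6: x=-0.057, v=-0.991, θ₁=0.239, ω₁=3.141, θ₂=0.080, ω₂=0.129, θ₃=0.022, ω₃=-0.134
apply F[6]=-10.000 → step 7: x=-0.078, v=-1.160, θ₁=0.307, ω₁=3.712, θ₂=0.083, ω₂=0.102, θ₃=0.020, ω₃=-0.147
apply F[7]=+10.000 → step 8: x=-0.100, v=-1.034, θ₁=0.381, ω₁=3.686, θ₂=0.084, ω₂=0.005, θ₃=0.016, ω₃=-0.177
apply F[8]=+10.000 → step 9: x=-0.120, v=-0.913, θ₁=0.455, ω₁=3.732, θ₂=0.083, ω₂=-0.121, θ₃=0.013, ω₃=-0.206
apply F[9]=+10.000 → step 10: x=-0.137, v=-0.794, θ₁=0.531, ω₁=3.832, θ₂=0.079, ω₂=-0.266, θ₃=0.008, ω₃=-0.232
apply F[10]=+10.000 → step 11: x=-0.152, v=-0.675, θ₁=0.609, ω₁=3.973, θ₂=0.072, ω₂=-0.422, θ₃=0.003, ω₃=-0.253
apply F[11]=+10.000 → step 12: x=-0.164, v=-0.553, θ₁=0.690, ω₁=4.141, θ₂=0.062, ω₂=-0.578, θ₃=-0.002, ω₃=-0.269
apply F[12]=+10.000 → step 13: x=-0.174, v=-0.426, θ₁=0.775, ω₁=4.329, θ₂=0.049, ω₂=-0.723, θ₃=-0.007, ω₃=-0.280
apply F[13]=+10.000 → step 14: x=-0.181, v=-0.294, θ₁=0.863, ω₁=4.531, θ₂=0.033, ω₂=-0.851, θ₃=-0.013, ω₃=-0.286
apply F[14]=+10.000 → step 15: x=-0.185, v=-0.156, θ₁=0.956, ω₁=4.748, θ₂=0.015, ω₂=-0.951, θ₃=-0.019, ω₃=-0.288
apply F[15]=+10.000 → step 16: x=-0.187, v=-0.011, θ₁=1.053, ω₁=4.983, θ₂=-0.005, ω₂=-1.018, θ₃=-0.025, ω₃=-0.289
apply F[16]=+10.000 → step 17: x=-0.186, v=0.142, θ₁=1.156, ω₁=5.240, θ₂=-0.025, ω₂=-1.042, θ₃=-0.030, ω₃=-0.289
apply F[17]=+10.000 → step 18: x=-0.181, v=0.304, θ₁=1.263, ω₁=5.532, θ₂=-0.046, ω₂=-1.017, θ₃=-0.036, ω₃=-0.289
apply F[18]=+10.000 → step 19: x=-0.173, v=0.477, θ₁=1.377, ω₁=5.870, θ₂=-0.066, ω₂=-0.931, θ₃=-0.042, ω₃=-0.289
apply F[19]=+10.000 → step 20: x=-0.162, v=0.663, θ₁=1.498, ω₁=6.273, θ₂=-0.083, ω₂=-0.772, θ₃=-0.048, ω₃=-0.290
apply F[20]=+10.000 → step 21: x=-0.147, v=0.867, θ₁=1.629, ω₁=6.769, θ₂=-0.096, ω₂=-0.520, θ₃=-0.054, ω₃=-0.290
apply F[21]=+10.000 → step 22: x=-0.127, v=1.095, θ₁=1.770, ω₁=7.395, θ₂=-0.103, ω₂=-0.147, θ₃=-0.059, ω₃=-0.286
apply F[22]=+10.000 → step 23: x=-0.103, v=1.357, θ₁=1.926, ω₁=8.210, θ₂=-0.101, ω₂=0.392, θ₃=-0.065, ω₃=-0.278
apply F[23]=+10.000 → step 24: x=-0.073, v=1.668, θ₁=2.100, ω₁=9.307, θ₂=-0.085, ω₂=1.173, θ₃=-0.070, ω₃=-0.267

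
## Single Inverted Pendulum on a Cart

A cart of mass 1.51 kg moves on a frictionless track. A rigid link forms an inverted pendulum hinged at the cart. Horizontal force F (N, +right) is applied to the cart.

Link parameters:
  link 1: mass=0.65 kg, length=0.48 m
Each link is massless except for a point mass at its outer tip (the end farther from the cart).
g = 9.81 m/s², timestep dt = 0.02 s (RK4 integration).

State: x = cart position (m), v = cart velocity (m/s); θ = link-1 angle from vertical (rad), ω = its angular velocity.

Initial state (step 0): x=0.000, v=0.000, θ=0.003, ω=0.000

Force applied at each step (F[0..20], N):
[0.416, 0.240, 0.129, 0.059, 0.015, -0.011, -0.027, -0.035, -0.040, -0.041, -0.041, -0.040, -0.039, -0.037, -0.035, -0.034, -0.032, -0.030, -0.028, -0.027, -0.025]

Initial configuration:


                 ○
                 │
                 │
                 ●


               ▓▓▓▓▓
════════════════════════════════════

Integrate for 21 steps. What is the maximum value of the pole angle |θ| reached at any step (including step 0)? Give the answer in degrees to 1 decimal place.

Answer: 0.2°

Derivation:
apply F[0]=+0.416 → step 1: x=0.000, v=0.005, θ=0.003, ω=-0.010
apply F[1]=+0.240 → step 2: x=0.000, v=0.008, θ=0.003, ω=-0.015
apply F[2]=+0.129 → step 3: x=0.000, v=0.010, θ=0.002, ω=-0.017
apply F[3]=+0.059 → step 4: x=0.001, v=0.010, θ=0.002, ω=-0.017
apply F[4]=+0.015 → step 5: x=0.001, v=0.010, θ=0.002, ω=-0.017
apply F[5]=-0.011 → step 6: x=0.001, v=0.010, θ=0.001, ω=-0.015
apply F[6]=-0.027 → step 7: x=0.001, v=0.010, θ=0.001, ω=-0.014
apply F[7]=-0.035 → step 8: x=0.001, v=0.009, θ=0.001, ω=-0.012
apply F[8]=-0.040 → step 9: x=0.002, v=0.008, θ=0.001, ω=-0.011
apply F[9]=-0.041 → step 10: x=0.002, v=0.008, θ=0.000, ω=-0.010
apply F[10]=-0.041 → step 11: x=0.002, v=0.007, θ=0.000, ω=-0.008
apply F[11]=-0.040 → step 12: x=0.002, v=0.007, θ=0.000, ω=-0.007
apply F[12]=-0.039 → step 13: x=0.002, v=0.006, θ=-0.000, ω=-0.006
apply F[13]=-0.037 → step 14: x=0.002, v=0.006, θ=-0.000, ω=-0.005
apply F[14]=-0.035 → step 15: x=0.002, v=0.005, θ=-0.000, ω=-0.004
apply F[15]=-0.034 → step 16: x=0.002, v=0.005, θ=-0.000, ω=-0.004
apply F[16]=-0.032 → step 17: x=0.003, v=0.005, θ=-0.000, ω=-0.003
apply F[17]=-0.030 → step 18: x=0.003, v=0.004, θ=-0.001, ω=-0.002
apply F[18]=-0.028 → step 19: x=0.003, v=0.004, θ=-0.001, ω=-0.002
apply F[19]=-0.027 → step 20: x=0.003, v=0.004, θ=-0.001, ω=-0.001
apply F[20]=-0.025 → step 21: x=0.003, v=0.003, θ=-0.001, ω=-0.001
Max |angle| over trajectory = 0.003 rad = 0.2°.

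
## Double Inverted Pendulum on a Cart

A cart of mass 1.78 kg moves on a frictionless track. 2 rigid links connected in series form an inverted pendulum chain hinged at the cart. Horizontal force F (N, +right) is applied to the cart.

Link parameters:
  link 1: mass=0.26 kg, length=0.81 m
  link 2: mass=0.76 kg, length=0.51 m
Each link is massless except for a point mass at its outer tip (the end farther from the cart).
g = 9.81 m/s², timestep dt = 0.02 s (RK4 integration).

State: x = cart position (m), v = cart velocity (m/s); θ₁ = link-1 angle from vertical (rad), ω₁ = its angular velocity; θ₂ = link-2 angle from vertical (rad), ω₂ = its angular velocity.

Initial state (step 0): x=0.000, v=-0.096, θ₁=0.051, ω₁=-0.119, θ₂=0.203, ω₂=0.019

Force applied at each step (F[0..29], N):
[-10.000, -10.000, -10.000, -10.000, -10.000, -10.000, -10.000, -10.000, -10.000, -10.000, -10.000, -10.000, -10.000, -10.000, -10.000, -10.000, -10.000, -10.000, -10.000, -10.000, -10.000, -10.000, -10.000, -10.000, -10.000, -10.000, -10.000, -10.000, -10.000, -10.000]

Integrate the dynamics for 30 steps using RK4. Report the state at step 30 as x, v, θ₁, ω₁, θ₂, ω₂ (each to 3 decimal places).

Answer: x=-1.084, v=-3.118, θ₁=1.145, ω₁=6.820, θ₂=1.667, ω₂=-1.198

Derivation:
apply F[0]=-10.000 → step 1: x=-0.003, v=-0.213, θ₁=0.049, ω₁=-0.059, θ₂=0.205, ω₂=0.228
apply F[1]=-10.000 → step 2: x=-0.009, v=-0.331, θ₁=0.049, ω₁=-0.002, θ₂=0.212, ω₂=0.444
apply F[2]=-10.000 → step 3: x=-0.016, v=-0.448, θ₁=0.049, ω₁=0.051, θ₂=0.223, ω₂=0.668
apply F[3]=-10.000 → step 4: x=-0.026, v=-0.565, θ₁=0.051, ω₁=0.100, θ₂=0.239, ω₂=0.902
apply F[4]=-10.000 → step 5: x=-0.039, v=-0.682, θ₁=0.053, ω₁=0.146, θ₂=0.259, ω₂=1.148
apply F[5]=-10.000 → step 6: x=-0.054, v=-0.800, θ₁=0.056, ω₁=0.189, θ₂=0.285, ω₂=1.406
apply F[6]=-10.000 → step 7: x=-0.071, v=-0.917, θ₁=0.061, ω₁=0.231, θ₂=0.316, ω₂=1.675
apply F[7]=-10.000 → step 8: x=-0.090, v=-1.034, θ₁=0.066, ω₁=0.273, θ₂=0.352, ω₂=1.953
apply F[8]=-10.000 → step 9: x=-0.112, v=-1.151, θ₁=0.072, ω₁=0.320, θ₂=0.394, ω₂=2.234
apply F[9]=-10.000 → step 10: x=-0.136, v=-1.268, θ₁=0.079, ω₁=0.376, θ₂=0.441, ω₂=2.515
apply F[10]=-10.000 → step 11: x=-0.163, v=-1.385, θ₁=0.087, ω₁=0.446, θ₂=0.494, ω₂=2.788
apply F[11]=-10.000 → step 12: x=-0.192, v=-1.502, θ₁=0.097, ω₁=0.535, θ₂=0.553, ω₂=3.047
apply F[12]=-10.000 → step 13: x=-0.223, v=-1.618, θ₁=0.108, ω₁=0.646, θ₂=0.616, ω₂=3.288
apply F[13]=-10.000 → step 14: x=-0.257, v=-1.734, θ₁=0.123, ω₁=0.783, θ₂=0.684, ω₂=3.506
apply F[14]=-10.000 → step 15: x=-0.292, v=-1.850, θ₁=0.140, ω₁=0.950, θ₂=0.756, ω₂=3.697
apply F[15]=-10.000 → step 16: x=-0.331, v=-1.965, θ₁=0.161, ω₁=1.146, θ₂=0.832, ω₂=3.860
apply F[16]=-10.000 → step 17: x=-0.371, v=-2.080, θ₁=0.186, ω₁=1.374, θ₂=0.910, ω₂=3.989
apply F[17]=-10.000 → step 18: x=-0.414, v=-2.194, θ₁=0.216, ω₁=1.633, θ₂=0.991, ω₂=4.083
apply F[18]=-10.000 → step 19: x=-0.459, v=-2.308, θ₁=0.251, ω₁=1.922, θ₂=1.074, ω₂=4.136
apply F[19]=-10.000 → step 20: x=-0.506, v=-2.420, θ₁=0.293, ω₁=2.239, θ₂=1.156, ω₂=4.140
apply F[20]=-10.000 → step 21: x=-0.556, v=-2.531, θ₁=0.341, ω₁=2.583, θ₂=1.239, ω₂=4.088
apply F[21]=-10.000 → step 22: x=-0.607, v=-2.640, θ₁=0.396, ω₁=2.950, θ₂=1.319, ω₂=3.968
apply F[22]=-10.000 → step 23: x=-0.661, v=-2.744, θ₁=0.459, ω₁=3.337, θ₂=1.397, ω₂=3.768
apply F[23]=-10.000 → step 24: x=-0.717, v=-2.844, θ₁=0.530, ω₁=3.741, θ₂=1.470, ω₂=3.477
apply F[24]=-10.000 → step 25: x=-0.775, v=-2.936, θ₁=0.609, ω₁=4.160, θ₂=1.535, ω₂=3.078
apply F[25]=-10.000 → step 26: x=-0.834, v=-3.019, θ₁=0.697, ω₁=4.597, θ₂=1.592, ω₂=2.558
apply F[26]=-10.000 → step 27: x=-0.896, v=-3.087, θ₁=0.793, ω₁=5.060, θ₂=1.637, ω₂=1.897
apply F[27]=-10.000 → step 28: x=-0.958, v=-3.136, θ₁=0.899, ω₁=5.564, θ₂=1.667, ω₂=1.072
apply F[28]=-10.000 → step 29: x=-1.021, v=-3.153, θ₁=1.016, ω₁=6.139, θ₂=1.678, ω₂=0.052
apply F[29]=-10.000 → step 30: x=-1.084, v=-3.118, θ₁=1.145, ω₁=6.820, θ₂=1.667, ω₂=-1.198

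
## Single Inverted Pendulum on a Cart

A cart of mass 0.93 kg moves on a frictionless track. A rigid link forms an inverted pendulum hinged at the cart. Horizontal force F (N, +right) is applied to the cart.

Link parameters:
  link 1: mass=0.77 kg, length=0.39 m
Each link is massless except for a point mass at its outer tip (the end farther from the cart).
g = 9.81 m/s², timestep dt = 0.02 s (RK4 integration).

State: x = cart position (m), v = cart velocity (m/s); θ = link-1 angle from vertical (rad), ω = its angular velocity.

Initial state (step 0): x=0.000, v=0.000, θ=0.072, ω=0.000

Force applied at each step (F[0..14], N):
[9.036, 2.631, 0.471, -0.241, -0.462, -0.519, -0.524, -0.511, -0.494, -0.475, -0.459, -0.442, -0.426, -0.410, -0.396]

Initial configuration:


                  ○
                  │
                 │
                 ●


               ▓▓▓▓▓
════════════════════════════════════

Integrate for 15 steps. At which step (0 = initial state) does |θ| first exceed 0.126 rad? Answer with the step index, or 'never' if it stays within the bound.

apply F[0]=+9.036 → step 1: x=0.002, v=0.182, θ=0.068, ω=-0.430
apply F[1]=+2.631 → step 2: x=0.006, v=0.228, θ=0.058, ω=-0.517
apply F[2]=+0.471 → step 3: x=0.011, v=0.230, θ=0.048, ω=-0.495
apply F[3]=-0.241 → step 4: x=0.015, v=0.218, θ=0.039, ω=-0.442
apply F[4]=-0.462 → step 5: x=0.019, v=0.202, θ=0.031, ω=-0.385
apply F[5]=-0.519 → step 6: x=0.023, v=0.187, θ=0.023, ω=-0.331
apply F[6]=-0.524 → step 7: x=0.027, v=0.172, θ=0.017, ω=-0.284
apply F[7]=-0.511 → step 8: x=0.030, v=0.159, θ=0.012, ω=-0.242
apply F[8]=-0.494 → step 9: x=0.033, v=0.147, θ=0.008, ω=-0.206
apply F[9]=-0.475 → step 10: x=0.036, v=0.136, θ=0.004, ω=-0.175
apply F[10]=-0.459 → step 11: x=0.038, v=0.126, θ=0.000, ω=-0.148
apply F[11]=-0.442 → step 12: x=0.041, v=0.116, θ=-0.002, ω=-0.124
apply F[12]=-0.426 → step 13: x=0.043, v=0.108, θ=-0.005, ω=-0.104
apply F[13]=-0.410 → step 14: x=0.045, v=0.100, θ=-0.006, ω=-0.086
apply F[14]=-0.396 → step 15: x=0.047, v=0.092, θ=-0.008, ω=-0.071
max |θ| = 0.072 ≤ 0.126 over all 16 states.

Answer: never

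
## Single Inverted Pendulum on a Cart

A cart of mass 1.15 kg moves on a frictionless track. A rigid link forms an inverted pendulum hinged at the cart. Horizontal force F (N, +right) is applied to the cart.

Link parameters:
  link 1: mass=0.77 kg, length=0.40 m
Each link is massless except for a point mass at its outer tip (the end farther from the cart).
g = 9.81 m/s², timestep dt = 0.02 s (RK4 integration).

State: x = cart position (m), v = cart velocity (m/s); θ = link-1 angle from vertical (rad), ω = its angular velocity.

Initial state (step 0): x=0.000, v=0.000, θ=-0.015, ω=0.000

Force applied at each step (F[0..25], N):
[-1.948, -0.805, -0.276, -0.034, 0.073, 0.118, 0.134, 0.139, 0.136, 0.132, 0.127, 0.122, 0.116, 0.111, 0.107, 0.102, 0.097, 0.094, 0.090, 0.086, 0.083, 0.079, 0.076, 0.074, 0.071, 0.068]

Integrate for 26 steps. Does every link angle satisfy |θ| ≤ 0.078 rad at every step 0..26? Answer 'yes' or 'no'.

apply F[0]=-1.948 → step 1: x=-0.000, v=-0.032, θ=-0.014, ω=0.073
apply F[1]=-0.805 → step 2: x=-0.001, v=-0.044, θ=-0.013, ω=0.097
apply F[2]=-0.276 → step 3: x=-0.002, v=-0.047, θ=-0.011, ω=0.099
apply F[3]=-0.034 → step 4: x=-0.003, v=-0.047, θ=-0.009, ω=0.093
apply F[4]=+0.073 → step 5: x=-0.004, v=-0.044, θ=-0.007, ω=0.083
apply F[5]=+0.118 → step 6: x=-0.005, v=-0.042, θ=-0.005, ω=0.073
apply F[6]=+0.134 → step 7: x=-0.006, v=-0.039, θ=-0.004, ω=0.063
apply F[7]=+0.139 → step 8: x=-0.006, v=-0.036, θ=-0.003, ω=0.054
apply F[8]=+0.136 → step 9: x=-0.007, v=-0.033, θ=-0.002, ω=0.046
apply F[9]=+0.132 → step 10: x=-0.008, v=-0.031, θ=-0.001, ω=0.040
apply F[10]=+0.127 → step 11: x=-0.008, v=-0.028, θ=-0.000, ω=0.033
apply F[11]=+0.122 → step 12: x=-0.009, v=-0.026, θ=0.000, ω=0.028
apply F[12]=+0.116 → step 13: x=-0.009, v=-0.024, θ=0.001, ω=0.024
apply F[13]=+0.111 → step 14: x=-0.010, v=-0.022, θ=0.001, ω=0.020
apply F[14]=+0.107 → step 15: x=-0.010, v=-0.021, θ=0.002, ω=0.016
apply F[15]=+0.102 → step 16: x=-0.011, v=-0.019, θ=0.002, ω=0.013
apply F[16]=+0.097 → step 17: x=-0.011, v=-0.018, θ=0.002, ω=0.011
apply F[17]=+0.094 → step 18: x=-0.011, v=-0.017, θ=0.002, ω=0.009
apply F[18]=+0.090 → step 19: x=-0.012, v=-0.015, θ=0.003, ω=0.007
apply F[19]=+0.086 → step 20: x=-0.012, v=-0.014, θ=0.003, ω=0.005
apply F[20]=+0.083 → step 21: x=-0.012, v=-0.013, θ=0.003, ω=0.004
apply F[21]=+0.079 → step 22: x=-0.012, v=-0.012, θ=0.003, ω=0.002
apply F[22]=+0.076 → step 23: x=-0.013, v=-0.011, θ=0.003, ω=0.001
apply F[23]=+0.074 → step 24: x=-0.013, v=-0.010, θ=0.003, ω=0.001
apply F[24]=+0.071 → step 25: x=-0.013, v=-0.009, θ=0.003, ω=-0.000
apply F[25]=+0.068 → step 26: x=-0.013, v=-0.008, θ=0.003, ω=-0.001
Max |angle| over trajectory = 0.015 rad; bound = 0.078 → within bound.

Answer: yes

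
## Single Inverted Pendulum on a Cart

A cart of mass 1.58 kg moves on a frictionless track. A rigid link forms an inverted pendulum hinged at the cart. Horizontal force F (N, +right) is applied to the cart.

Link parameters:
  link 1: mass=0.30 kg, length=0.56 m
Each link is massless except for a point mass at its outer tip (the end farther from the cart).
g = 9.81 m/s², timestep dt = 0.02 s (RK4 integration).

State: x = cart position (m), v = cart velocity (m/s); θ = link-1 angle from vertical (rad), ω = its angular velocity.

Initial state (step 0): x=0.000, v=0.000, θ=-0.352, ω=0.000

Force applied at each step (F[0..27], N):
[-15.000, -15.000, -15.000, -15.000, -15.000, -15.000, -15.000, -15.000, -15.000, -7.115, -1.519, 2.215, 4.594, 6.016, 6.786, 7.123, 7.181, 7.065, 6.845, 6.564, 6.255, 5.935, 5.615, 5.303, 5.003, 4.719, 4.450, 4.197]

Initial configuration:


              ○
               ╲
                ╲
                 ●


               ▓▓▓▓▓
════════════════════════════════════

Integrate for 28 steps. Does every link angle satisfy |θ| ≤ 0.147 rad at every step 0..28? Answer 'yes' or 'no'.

Answer: no

Derivation:
apply F[0]=-15.000 → step 1: x=-0.002, v=-0.174, θ=-0.350, ω=0.171
apply F[1]=-15.000 → step 2: x=-0.007, v=-0.348, θ=-0.345, ω=0.344
apply F[2]=-15.000 → step 3: x=-0.016, v=-0.523, θ=-0.337, ω=0.520
apply F[3]=-15.000 → step 4: x=-0.028, v=-0.698, θ=-0.324, ω=0.702
apply F[4]=-15.000 → step 5: x=-0.044, v=-0.874, θ=-0.308, ω=0.892
apply F[5]=-15.000 → step 6: x=-0.063, v=-1.051, θ=-0.289, ω=1.091
apply F[6]=-15.000 → step 7: x=-0.086, v=-1.229, θ=-0.265, ω=1.302
apply F[7]=-15.000 → step 8: x=-0.112, v=-1.409, θ=-0.236, ω=1.526
apply F[8]=-15.000 → step 9: x=-0.142, v=-1.591, θ=-0.204, ω=1.766
apply F[9]=-7.115 → step 10: x=-0.175, v=-1.675, θ=-0.167, ω=1.849
apply F[10]=-1.519 → step 11: x=-0.208, v=-1.689, θ=-0.131, ω=1.823
apply F[11]=+2.215 → step 12: x=-0.242, v=-1.658, θ=-0.095, ω=1.727
apply F[12]=+4.594 → step 13: x=-0.274, v=-1.598, θ=-0.062, ω=1.592
apply F[13]=+6.016 → step 14: x=-0.306, v=-1.520, θ=-0.032, ω=1.437
apply F[14]=+6.786 → step 15: x=-0.335, v=-1.433, θ=-0.005, ω=1.277
apply F[15]=+7.123 → step 16: x=-0.363, v=-1.344, θ=0.019, ω=1.119
apply F[16]=+7.181 → step 17: x=-0.389, v=-1.254, θ=0.040, ω=0.969
apply F[17]=+7.065 → step 18: x=-0.413, v=-1.166, θ=0.058, ω=0.830
apply F[18]=+6.845 → step 19: x=-0.435, v=-1.082, θ=0.073, ω=0.703
apply F[19]=+6.564 → step 20: x=-0.456, v=-1.002, θ=0.086, ω=0.589
apply F[20]=+6.255 → step 21: x=-0.476, v=-0.926, θ=0.097, ω=0.486
apply F[21]=+5.935 → step 22: x=-0.493, v=-0.855, θ=0.106, ω=0.395
apply F[22]=+5.615 → step 23: x=-0.510, v=-0.788, θ=0.113, ω=0.315
apply F[23]=+5.303 → step 24: x=-0.525, v=-0.725, θ=0.119, ω=0.244
apply F[24]=+5.003 → step 25: x=-0.539, v=-0.667, θ=0.123, ω=0.182
apply F[25]=+4.719 → step 26: x=-0.552, v=-0.612, θ=0.126, ω=0.128
apply F[26]=+4.450 → step 27: x=-0.563, v=-0.560, θ=0.128, ω=0.081
apply F[27]=+4.197 → step 28: x=-0.574, v=-0.512, θ=0.129, ω=0.041
Max |angle| over trajectory = 0.352 rad; bound = 0.147 → exceeded.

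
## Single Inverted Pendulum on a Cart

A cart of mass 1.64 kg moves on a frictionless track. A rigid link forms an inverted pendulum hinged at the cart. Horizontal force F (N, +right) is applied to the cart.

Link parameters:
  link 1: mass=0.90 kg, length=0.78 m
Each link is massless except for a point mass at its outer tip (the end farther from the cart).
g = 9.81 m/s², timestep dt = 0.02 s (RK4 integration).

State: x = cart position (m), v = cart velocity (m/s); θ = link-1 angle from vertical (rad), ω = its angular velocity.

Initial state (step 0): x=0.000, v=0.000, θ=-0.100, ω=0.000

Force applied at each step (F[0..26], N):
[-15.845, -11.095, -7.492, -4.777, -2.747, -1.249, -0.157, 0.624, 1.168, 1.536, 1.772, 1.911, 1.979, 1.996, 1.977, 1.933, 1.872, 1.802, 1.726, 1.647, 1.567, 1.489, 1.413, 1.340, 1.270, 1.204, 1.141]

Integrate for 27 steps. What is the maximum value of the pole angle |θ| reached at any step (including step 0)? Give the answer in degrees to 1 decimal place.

Answer: 5.7°

Derivation:
apply F[0]=-15.845 → step 1: x=-0.002, v=-0.182, θ=-0.098, ω=0.207
apply F[1]=-11.095 → step 2: x=-0.007, v=-0.306, θ=-0.092, ω=0.342
apply F[2]=-7.492 → step 3: x=-0.014, v=-0.388, θ=-0.085, ω=0.424
apply F[3]=-4.777 → step 4: x=-0.022, v=-0.437, θ=-0.076, ω=0.467
apply F[4]=-2.747 → step 5: x=-0.031, v=-0.463, θ=-0.066, ω=0.482
apply F[5]=-1.249 → step 6: x=-0.040, v=-0.472, θ=-0.057, ω=0.478
apply F[6]=-0.157 → step 7: x=-0.050, v=-0.468, θ=-0.047, ω=0.460
apply F[7]=+0.624 → step 8: x=-0.059, v=-0.456, θ=-0.039, ω=0.434
apply F[8]=+1.168 → step 9: x=-0.068, v=-0.438, θ=-0.030, ω=0.402
apply F[9]=+1.536 → step 10: x=-0.076, v=-0.417, θ=-0.022, ω=0.368
apply F[10]=+1.772 → step 11: x=-0.084, v=-0.393, θ=-0.015, ω=0.333
apply F[11]=+1.911 → step 12: x=-0.092, v=-0.369, θ=-0.009, ω=0.298
apply F[12]=+1.979 → step 13: x=-0.099, v=-0.344, θ=-0.004, ω=0.265
apply F[13]=+1.996 → step 14: x=-0.106, v=-0.319, θ=0.001, ω=0.233
apply F[14]=+1.977 → step 15: x=-0.112, v=-0.296, θ=0.006, ω=0.204
apply F[15]=+1.933 → step 16: x=-0.118, v=-0.273, θ=0.010, ω=0.177
apply F[16]=+1.872 → step 17: x=-0.123, v=-0.251, θ=0.013, ω=0.152
apply F[17]=+1.802 → step 18: x=-0.128, v=-0.231, θ=0.016, ω=0.129
apply F[18]=+1.726 → step 19: x=-0.132, v=-0.212, θ=0.018, ω=0.109
apply F[19]=+1.647 → step 20: x=-0.136, v=-0.194, θ=0.020, ω=0.091
apply F[20]=+1.567 → step 21: x=-0.140, v=-0.177, θ=0.022, ω=0.074
apply F[21]=+1.489 → step 22: x=-0.143, v=-0.161, θ=0.023, ω=0.060
apply F[22]=+1.413 → step 23: x=-0.146, v=-0.146, θ=0.024, ω=0.047
apply F[23]=+1.340 → step 24: x=-0.149, v=-0.133, θ=0.025, ω=0.036
apply F[24]=+1.270 → step 25: x=-0.152, v=-0.120, θ=0.026, ω=0.026
apply F[25]=+1.204 → step 26: x=-0.154, v=-0.108, θ=0.026, ω=0.017
apply F[26]=+1.141 → step 27: x=-0.156, v=-0.097, θ=0.026, ω=0.009
Max |angle| over trajectory = 0.100 rad = 5.7°.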